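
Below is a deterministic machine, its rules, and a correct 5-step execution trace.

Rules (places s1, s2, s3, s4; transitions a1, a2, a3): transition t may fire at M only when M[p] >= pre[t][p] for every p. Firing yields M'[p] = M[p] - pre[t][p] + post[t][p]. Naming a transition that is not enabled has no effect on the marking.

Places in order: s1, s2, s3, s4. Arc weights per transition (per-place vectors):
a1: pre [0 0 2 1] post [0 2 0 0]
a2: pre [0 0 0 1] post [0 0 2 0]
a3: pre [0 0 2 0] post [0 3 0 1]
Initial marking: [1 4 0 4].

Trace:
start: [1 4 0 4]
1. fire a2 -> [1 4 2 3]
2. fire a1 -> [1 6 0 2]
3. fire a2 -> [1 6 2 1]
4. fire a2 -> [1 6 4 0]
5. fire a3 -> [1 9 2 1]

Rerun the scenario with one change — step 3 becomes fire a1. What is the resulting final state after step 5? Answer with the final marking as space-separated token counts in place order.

(re-executing from step 3 with the substitution; state before step 3: [1 6 0 2])
3. fire a1 -> [1 6 0 2]
4. fire a2 -> [1 6 2 1]
5. fire a3 -> [1 9 0 2]

1 9 0 2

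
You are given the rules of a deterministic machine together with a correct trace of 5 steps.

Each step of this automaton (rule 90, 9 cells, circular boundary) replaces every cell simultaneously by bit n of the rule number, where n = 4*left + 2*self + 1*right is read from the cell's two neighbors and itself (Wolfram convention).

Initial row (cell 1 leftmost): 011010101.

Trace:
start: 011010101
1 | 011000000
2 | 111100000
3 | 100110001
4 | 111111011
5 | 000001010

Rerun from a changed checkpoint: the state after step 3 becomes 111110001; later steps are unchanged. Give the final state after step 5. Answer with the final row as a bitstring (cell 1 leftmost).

state after step 3 := 111110001
4 | 000011011
5 | 100111011

100111011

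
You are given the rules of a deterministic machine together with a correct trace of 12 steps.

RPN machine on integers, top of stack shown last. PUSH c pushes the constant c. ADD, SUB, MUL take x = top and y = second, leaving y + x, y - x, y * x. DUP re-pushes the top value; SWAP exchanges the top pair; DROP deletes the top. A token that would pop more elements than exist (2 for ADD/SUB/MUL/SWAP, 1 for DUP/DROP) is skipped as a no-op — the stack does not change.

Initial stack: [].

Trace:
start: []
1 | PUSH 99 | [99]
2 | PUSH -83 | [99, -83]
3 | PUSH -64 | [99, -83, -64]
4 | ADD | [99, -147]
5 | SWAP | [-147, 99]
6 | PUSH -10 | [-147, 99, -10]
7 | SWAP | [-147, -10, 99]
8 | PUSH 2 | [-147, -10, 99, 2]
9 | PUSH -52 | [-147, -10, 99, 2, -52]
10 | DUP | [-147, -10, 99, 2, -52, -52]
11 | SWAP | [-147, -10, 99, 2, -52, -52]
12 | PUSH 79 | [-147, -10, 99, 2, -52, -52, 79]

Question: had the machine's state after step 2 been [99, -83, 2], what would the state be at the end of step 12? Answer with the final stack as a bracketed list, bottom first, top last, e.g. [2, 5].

state after step 2 := [99, -83, 2]
3 | PUSH -64 | [99, -83, 2, -64]
4 | ADD | [99, -83, -62]
5 | SWAP | [99, -62, -83]
6 | PUSH -10 | [99, -62, -83, -10]
7 | SWAP | [99, -62, -10, -83]
8 | PUSH 2 | [99, -62, -10, -83, 2]
9 | PUSH -52 | [99, -62, -10, -83, 2, -52]
10 | DUP | [99, -62, -10, -83, 2, -52, -52]
11 | SWAP | [99, -62, -10, -83, 2, -52, -52]
12 | PUSH 79 | [99, -62, -10, -83, 2, -52, -52, 79]

[99, -62, -10, -83, 2, -52, -52, 79]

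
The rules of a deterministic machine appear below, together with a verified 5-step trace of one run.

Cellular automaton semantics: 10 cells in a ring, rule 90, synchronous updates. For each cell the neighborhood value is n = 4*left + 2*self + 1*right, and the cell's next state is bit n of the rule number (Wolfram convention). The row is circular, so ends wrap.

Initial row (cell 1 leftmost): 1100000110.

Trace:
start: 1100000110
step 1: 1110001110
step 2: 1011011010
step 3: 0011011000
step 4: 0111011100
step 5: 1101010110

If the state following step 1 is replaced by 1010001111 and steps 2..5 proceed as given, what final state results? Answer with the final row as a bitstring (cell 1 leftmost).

1100010010

state after step 1 := 1010001111
step 2: 1001011000
step 3: 0110011101
step 4: 0111110100
step 5: 1100010010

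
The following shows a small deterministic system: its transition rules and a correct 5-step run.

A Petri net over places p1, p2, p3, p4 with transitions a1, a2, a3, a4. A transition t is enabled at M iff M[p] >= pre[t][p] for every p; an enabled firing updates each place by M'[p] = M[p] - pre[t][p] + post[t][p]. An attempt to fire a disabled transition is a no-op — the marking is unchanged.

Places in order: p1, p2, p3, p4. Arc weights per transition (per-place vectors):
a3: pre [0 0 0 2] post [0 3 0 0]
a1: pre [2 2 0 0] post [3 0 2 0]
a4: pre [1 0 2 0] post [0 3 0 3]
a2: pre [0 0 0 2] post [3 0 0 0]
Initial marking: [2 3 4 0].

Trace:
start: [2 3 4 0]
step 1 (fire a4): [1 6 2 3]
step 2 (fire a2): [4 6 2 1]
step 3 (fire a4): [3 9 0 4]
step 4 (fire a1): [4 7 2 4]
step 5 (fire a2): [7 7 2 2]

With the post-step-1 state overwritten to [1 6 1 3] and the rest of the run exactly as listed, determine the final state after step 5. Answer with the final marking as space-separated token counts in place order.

5 4 3 1

state after step 1 := [1 6 1 3]
step 2 (fire a2): [4 6 1 1]
step 3 (fire a4): [4 6 1 1]
step 4 (fire a1): [5 4 3 1]
step 5 (fire a2): [5 4 3 1]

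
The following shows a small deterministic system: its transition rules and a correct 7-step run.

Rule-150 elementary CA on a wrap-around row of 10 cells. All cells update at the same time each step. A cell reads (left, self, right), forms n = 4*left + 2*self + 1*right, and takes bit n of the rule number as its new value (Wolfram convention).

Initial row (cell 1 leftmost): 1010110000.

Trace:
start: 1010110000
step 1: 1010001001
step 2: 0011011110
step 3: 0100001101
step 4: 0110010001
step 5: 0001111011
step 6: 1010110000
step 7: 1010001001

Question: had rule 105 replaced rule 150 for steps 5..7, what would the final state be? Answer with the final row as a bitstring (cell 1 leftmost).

(re-executing steps 5..7 under rule 105; state before step 5: 0110010001)
step 5: 1110000100
step 6: 1010110000
step 7: 0101110110

0101110110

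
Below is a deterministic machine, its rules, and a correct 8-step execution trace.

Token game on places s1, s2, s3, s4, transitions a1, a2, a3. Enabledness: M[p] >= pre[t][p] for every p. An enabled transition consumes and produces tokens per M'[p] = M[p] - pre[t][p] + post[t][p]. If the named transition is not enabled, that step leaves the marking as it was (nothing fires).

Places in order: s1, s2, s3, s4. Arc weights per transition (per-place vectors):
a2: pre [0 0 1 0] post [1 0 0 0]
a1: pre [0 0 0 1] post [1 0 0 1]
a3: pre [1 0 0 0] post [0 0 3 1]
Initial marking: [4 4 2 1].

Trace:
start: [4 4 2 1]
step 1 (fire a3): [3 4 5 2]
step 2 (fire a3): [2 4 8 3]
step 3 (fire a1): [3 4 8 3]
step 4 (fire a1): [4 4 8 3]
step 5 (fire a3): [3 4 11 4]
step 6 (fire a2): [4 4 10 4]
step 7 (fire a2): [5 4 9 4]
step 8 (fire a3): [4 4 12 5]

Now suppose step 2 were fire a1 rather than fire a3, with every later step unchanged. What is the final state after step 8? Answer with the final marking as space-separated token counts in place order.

6 4 9 4

(re-executing from step 2 with the substitution; state before step 2: [3 4 5 2])
step 2 (fire a1): [4 4 5 2]
step 3 (fire a1): [5 4 5 2]
step 4 (fire a1): [6 4 5 2]
step 5 (fire a3): [5 4 8 3]
step 6 (fire a2): [6 4 7 3]
step 7 (fire a2): [7 4 6 3]
step 8 (fire a3): [6 4 9 4]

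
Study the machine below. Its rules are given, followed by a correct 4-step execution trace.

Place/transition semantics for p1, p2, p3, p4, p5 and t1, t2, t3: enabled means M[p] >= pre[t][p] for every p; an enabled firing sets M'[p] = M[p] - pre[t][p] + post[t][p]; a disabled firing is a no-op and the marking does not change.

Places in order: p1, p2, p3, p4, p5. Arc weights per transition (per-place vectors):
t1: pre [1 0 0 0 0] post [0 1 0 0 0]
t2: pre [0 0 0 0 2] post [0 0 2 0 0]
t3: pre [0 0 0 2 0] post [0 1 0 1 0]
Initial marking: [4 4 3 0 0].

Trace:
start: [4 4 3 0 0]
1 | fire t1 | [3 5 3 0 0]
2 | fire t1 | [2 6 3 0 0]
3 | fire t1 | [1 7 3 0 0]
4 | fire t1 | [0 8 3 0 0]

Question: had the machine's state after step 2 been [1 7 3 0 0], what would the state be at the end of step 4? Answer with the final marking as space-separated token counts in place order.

state after step 2 := [1 7 3 0 0]
3 | fire t1 | [0 8 3 0 0]
4 | fire t1 | [0 8 3 0 0]

0 8 3 0 0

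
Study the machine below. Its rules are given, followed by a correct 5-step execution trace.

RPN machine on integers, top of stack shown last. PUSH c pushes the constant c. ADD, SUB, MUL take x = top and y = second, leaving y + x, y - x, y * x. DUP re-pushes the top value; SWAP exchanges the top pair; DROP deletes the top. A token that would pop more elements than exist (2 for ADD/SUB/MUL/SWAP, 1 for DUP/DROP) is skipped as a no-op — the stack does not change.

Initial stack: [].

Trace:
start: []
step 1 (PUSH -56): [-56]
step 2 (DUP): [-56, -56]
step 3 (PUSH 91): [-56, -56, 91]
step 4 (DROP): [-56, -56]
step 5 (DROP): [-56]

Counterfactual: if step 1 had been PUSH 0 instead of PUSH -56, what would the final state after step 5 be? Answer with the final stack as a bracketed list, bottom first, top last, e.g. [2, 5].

(re-executing from step 1 with the substitution; state before step 1: [])
step 1 (PUSH 0): [0]
step 2 (DUP): [0, 0]
step 3 (PUSH 91): [0, 0, 91]
step 4 (DROP): [0, 0]
step 5 (DROP): [0]

[0]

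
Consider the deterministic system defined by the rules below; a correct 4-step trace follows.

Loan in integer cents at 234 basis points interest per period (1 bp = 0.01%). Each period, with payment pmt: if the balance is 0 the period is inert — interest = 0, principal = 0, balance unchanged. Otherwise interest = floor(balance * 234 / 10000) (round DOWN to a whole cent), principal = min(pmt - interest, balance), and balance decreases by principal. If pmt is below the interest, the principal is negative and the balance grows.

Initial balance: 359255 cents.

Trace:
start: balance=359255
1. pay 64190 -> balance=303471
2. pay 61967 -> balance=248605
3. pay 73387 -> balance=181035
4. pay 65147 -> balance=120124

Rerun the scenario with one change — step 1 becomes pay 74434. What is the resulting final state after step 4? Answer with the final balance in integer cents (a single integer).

(re-executing from step 1 with the substitution; state before step 1: balance=359255)
1. pay 74434 -> balance=293227
2. pay 61967 -> balance=238121
3. pay 73387 -> balance=170306
4. pay 65147 -> balance=109144

109144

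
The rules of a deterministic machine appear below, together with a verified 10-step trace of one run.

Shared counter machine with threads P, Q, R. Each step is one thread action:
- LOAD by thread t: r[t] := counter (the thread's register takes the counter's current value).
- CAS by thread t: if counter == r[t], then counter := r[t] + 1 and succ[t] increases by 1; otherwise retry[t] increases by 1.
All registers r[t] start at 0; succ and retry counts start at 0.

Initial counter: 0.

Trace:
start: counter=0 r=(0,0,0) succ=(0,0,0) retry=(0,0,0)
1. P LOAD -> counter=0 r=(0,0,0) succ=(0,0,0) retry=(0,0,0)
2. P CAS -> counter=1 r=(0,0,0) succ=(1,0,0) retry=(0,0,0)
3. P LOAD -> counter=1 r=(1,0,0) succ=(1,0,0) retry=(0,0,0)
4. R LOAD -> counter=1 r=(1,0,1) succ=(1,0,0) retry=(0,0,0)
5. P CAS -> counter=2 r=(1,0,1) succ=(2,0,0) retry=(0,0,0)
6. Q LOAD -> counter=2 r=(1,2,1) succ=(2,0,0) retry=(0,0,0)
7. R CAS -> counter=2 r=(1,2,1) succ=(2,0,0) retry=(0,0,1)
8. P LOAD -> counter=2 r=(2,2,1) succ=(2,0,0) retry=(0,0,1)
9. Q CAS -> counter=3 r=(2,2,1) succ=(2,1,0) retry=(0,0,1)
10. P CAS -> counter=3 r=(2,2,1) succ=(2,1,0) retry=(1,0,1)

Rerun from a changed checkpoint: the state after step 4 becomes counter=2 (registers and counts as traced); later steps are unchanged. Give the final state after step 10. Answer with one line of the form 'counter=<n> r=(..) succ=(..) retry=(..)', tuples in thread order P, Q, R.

state after step 4 := counter=2 r=(1,0,1) succ=(1,0,0) retry=(0,0,0)
5. P CAS -> counter=2 r=(1,0,1) succ=(1,0,0) retry=(1,0,0)
6. Q LOAD -> counter=2 r=(1,2,1) succ=(1,0,0) retry=(1,0,0)
7. R CAS -> counter=2 r=(1,2,1) succ=(1,0,0) retry=(1,0,1)
8. P LOAD -> counter=2 r=(2,2,1) succ=(1,0,0) retry=(1,0,1)
9. Q CAS -> counter=3 r=(2,2,1) succ=(1,1,0) retry=(1,0,1)
10. P CAS -> counter=3 r=(2,2,1) succ=(1,1,0) retry=(2,0,1)

counter=3 r=(2,2,1) succ=(1,1,0) retry=(2,0,1)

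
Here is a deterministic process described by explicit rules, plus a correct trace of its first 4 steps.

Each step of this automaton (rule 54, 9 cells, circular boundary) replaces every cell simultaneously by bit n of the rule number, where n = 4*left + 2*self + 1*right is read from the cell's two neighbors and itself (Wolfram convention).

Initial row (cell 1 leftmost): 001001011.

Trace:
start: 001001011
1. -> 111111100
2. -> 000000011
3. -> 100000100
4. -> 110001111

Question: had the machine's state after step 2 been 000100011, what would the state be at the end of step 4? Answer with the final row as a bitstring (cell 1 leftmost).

110001111

state after step 2 := 000100011
3. -> 101110100
4. -> 110001111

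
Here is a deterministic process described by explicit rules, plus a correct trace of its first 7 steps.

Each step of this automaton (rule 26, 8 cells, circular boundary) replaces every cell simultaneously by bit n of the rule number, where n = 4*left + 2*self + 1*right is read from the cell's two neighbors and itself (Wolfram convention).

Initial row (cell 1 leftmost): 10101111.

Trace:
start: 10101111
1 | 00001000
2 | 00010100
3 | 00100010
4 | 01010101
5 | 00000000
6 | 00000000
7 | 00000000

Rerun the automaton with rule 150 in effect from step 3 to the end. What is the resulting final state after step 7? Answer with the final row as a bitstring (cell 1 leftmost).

00110110

(re-executing steps 3..7 under rule 150; state before step 3: 00010100)
3 | 00110110
4 | 01000001
5 | 01100011
6 | 00010100
7 | 00110110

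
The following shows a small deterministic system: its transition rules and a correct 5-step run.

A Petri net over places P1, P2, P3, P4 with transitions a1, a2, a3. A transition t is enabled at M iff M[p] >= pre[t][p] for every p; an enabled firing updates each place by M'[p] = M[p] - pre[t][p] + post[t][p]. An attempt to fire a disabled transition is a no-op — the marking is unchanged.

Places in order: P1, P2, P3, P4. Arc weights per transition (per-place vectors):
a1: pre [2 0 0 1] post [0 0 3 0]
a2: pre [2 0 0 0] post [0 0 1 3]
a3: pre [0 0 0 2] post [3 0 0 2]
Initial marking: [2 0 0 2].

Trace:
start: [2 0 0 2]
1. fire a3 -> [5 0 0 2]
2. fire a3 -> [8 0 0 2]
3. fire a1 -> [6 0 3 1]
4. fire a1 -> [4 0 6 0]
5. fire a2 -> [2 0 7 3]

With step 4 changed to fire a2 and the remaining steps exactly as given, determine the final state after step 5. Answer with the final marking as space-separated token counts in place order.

(re-executing from step 4 with the substitution; state before step 4: [6 0 3 1])
4. fire a2 -> [4 0 4 4]
5. fire a2 -> [2 0 5 7]

2 0 5 7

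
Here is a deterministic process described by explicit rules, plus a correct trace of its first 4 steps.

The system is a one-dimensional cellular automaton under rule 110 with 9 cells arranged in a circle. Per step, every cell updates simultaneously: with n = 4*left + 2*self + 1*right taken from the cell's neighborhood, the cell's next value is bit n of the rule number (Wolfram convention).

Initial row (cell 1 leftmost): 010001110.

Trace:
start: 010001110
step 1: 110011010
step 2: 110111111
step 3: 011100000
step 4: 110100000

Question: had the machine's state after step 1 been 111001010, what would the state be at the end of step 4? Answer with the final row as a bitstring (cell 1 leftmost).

state after step 1 := 111001010
step 2: 101011111
step 3: 111110000
step 4: 100010001

100010001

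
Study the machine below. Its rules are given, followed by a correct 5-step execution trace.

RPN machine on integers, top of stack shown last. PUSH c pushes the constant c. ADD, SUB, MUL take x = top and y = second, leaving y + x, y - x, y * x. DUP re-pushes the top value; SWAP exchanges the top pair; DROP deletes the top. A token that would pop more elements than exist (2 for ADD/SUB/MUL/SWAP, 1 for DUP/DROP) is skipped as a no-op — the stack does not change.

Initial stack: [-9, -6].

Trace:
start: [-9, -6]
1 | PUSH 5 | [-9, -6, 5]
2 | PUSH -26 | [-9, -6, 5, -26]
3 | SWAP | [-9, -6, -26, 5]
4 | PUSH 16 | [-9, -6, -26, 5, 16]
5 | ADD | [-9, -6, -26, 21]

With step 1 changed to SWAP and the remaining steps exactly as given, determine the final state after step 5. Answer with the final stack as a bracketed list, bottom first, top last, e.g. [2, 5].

[-6, -26, 7]

(re-executing from step 1 with the substitution; state before step 1: [-9, -6])
1 | SWAP | [-6, -9]
2 | PUSH -26 | [-6, -9, -26]
3 | SWAP | [-6, -26, -9]
4 | PUSH 16 | [-6, -26, -9, 16]
5 | ADD | [-6, -26, 7]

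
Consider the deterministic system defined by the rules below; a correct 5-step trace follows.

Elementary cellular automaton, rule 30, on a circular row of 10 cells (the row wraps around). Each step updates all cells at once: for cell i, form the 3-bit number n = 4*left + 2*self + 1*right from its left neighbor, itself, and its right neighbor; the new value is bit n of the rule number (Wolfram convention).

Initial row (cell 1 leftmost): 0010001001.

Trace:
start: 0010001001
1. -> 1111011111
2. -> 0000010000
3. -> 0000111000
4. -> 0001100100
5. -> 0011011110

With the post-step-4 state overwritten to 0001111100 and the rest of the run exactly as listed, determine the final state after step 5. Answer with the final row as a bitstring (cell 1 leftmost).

0011000010

state after step 4 := 0001111100
5. -> 0011000010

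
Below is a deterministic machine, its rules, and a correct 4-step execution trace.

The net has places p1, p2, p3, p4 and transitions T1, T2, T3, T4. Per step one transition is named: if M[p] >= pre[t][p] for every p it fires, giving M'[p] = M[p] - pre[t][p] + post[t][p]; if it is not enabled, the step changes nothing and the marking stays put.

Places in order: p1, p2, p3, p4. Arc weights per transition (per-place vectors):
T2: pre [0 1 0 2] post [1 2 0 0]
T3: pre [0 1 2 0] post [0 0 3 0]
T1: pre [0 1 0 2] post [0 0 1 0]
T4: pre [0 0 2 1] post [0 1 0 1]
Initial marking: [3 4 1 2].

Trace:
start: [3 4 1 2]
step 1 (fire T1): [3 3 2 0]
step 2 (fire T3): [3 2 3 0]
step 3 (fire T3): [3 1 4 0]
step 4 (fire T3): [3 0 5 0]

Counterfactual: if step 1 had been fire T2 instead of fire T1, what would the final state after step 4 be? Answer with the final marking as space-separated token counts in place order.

4 5 1 0

(re-executing from step 1 with the substitution; state before step 1: [3 4 1 2])
step 1 (fire T2): [4 5 1 0]
step 2 (fire T3): [4 5 1 0]
step 3 (fire T3): [4 5 1 0]
step 4 (fire T3): [4 5 1 0]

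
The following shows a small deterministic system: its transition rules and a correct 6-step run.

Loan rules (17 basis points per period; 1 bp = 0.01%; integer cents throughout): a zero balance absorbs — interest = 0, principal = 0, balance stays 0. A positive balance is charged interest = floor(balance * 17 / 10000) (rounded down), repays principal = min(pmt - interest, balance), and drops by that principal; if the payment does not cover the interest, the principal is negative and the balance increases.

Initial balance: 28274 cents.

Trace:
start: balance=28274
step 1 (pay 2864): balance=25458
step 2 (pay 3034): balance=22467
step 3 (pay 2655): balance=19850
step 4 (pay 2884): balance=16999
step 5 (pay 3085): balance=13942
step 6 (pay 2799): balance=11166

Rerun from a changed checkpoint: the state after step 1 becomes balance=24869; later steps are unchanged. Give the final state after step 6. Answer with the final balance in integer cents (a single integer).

10572

state after step 1 := balance=24869
step 2 (pay 3034): balance=21877
step 3 (pay 2655): balance=19259
step 4 (pay 2884): balance=16407
step 5 (pay 3085): balance=13349
step 6 (pay 2799): balance=10572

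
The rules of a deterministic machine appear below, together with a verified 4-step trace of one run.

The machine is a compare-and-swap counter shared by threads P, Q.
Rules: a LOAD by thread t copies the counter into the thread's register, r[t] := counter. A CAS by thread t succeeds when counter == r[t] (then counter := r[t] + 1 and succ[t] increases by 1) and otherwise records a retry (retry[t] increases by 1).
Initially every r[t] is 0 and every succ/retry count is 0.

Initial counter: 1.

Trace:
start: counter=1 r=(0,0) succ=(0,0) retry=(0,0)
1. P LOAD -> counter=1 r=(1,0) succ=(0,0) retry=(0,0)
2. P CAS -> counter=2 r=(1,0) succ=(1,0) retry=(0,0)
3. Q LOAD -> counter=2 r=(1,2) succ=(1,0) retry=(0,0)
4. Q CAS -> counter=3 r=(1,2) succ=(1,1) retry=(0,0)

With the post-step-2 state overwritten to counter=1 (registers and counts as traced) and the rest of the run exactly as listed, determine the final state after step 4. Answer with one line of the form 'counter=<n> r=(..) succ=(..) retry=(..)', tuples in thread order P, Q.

state after step 2 := counter=1 r=(1,0) succ=(1,0) retry=(0,0)
3. Q LOAD -> counter=1 r=(1,1) succ=(1,0) retry=(0,0)
4. Q CAS -> counter=2 r=(1,1) succ=(1,1) retry=(0,0)

counter=2 r=(1,1) succ=(1,1) retry=(0,0)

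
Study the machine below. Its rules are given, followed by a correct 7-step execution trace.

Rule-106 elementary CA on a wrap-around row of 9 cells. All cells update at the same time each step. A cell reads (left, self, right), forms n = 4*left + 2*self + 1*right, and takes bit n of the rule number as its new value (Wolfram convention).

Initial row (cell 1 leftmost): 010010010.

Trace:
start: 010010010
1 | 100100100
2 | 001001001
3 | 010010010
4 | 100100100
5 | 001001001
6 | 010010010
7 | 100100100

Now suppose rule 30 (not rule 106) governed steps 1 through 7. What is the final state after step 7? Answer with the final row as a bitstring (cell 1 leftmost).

(re-executing steps 1..7 under rule 30; state before step 1: 010010010)
1 | 111111111
2 | 000000000
3 | 000000000
4 | 000000000
5 | 000000000
6 | 000000000
7 | 000000000

000000000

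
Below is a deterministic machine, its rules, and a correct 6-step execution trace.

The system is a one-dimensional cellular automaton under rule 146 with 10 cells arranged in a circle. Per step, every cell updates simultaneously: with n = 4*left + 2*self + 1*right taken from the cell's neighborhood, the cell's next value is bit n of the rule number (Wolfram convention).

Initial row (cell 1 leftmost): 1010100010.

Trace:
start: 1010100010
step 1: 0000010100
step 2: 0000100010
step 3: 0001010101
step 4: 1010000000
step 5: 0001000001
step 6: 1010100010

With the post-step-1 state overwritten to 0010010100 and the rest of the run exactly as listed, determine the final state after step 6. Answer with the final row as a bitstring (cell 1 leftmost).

0000001001

state after step 1 := 0010010100
step 2: 0101100010
step 3: 1000010101
step 4: 0100100000
step 5: 1011010000
step 6: 0000001001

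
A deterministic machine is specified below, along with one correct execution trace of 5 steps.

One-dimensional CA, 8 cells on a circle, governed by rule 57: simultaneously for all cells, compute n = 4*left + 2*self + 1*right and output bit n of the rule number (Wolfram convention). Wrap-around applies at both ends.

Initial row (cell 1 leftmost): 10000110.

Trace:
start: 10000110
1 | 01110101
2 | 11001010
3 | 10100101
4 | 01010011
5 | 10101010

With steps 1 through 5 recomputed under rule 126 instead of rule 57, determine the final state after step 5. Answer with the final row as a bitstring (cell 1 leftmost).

(re-executing steps 1..5 under rule 126; state before step 1: 10000110)
1 | 11001111
2 | 01111000
3 | 11001100
4 | 11111111
5 | 00000000

00000000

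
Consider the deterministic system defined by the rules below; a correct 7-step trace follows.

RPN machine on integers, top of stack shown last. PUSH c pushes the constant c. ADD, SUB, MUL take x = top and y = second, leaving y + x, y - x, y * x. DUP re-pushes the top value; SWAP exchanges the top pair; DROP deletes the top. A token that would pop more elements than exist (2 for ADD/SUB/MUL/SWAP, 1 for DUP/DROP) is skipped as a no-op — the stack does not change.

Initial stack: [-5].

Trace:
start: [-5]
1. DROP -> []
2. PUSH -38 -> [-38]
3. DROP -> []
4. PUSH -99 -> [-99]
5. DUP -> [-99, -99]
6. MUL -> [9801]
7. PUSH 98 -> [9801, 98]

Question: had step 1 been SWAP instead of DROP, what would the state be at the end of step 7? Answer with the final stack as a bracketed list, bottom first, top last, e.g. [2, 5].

(re-executing from step 1 with the substitution; state before step 1: [-5])
1. SWAP -> [-5]
2. PUSH -38 -> [-5, -38]
3. DROP -> [-5]
4. PUSH -99 -> [-5, -99]
5. DUP -> [-5, -99, -99]
6. MUL -> [-5, 9801]
7. PUSH 98 -> [-5, 9801, 98]

[-5, 9801, 98]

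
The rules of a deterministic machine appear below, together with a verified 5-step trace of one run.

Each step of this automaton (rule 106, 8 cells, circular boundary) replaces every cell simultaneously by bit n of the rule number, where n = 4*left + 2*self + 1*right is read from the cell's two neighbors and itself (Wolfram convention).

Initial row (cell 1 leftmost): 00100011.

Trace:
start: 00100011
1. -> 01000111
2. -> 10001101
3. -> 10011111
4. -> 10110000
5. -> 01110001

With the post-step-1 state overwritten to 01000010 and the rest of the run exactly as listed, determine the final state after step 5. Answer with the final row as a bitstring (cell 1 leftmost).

state after step 1 := 01000010
2. -> 10000100
3. -> 00001001
4. -> 00010010
5. -> 00100100

00100100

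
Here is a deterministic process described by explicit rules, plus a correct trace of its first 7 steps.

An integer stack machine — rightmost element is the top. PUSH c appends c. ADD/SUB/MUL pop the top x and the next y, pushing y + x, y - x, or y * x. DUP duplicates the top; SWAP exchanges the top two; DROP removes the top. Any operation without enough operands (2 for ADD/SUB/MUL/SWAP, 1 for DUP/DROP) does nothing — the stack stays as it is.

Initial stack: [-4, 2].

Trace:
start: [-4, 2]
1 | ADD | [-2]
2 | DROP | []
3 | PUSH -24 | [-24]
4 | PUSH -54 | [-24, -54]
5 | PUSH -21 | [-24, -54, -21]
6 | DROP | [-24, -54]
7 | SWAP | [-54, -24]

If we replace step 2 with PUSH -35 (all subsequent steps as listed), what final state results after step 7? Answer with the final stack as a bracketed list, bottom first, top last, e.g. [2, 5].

[-2, -35, -54, -24]

(re-executing from step 2 with the substitution; state before step 2: [-2])
2 | PUSH -35 | [-2, -35]
3 | PUSH -24 | [-2, -35, -24]
4 | PUSH -54 | [-2, -35, -24, -54]
5 | PUSH -21 | [-2, -35, -24, -54, -21]
6 | DROP | [-2, -35, -24, -54]
7 | SWAP | [-2, -35, -54, -24]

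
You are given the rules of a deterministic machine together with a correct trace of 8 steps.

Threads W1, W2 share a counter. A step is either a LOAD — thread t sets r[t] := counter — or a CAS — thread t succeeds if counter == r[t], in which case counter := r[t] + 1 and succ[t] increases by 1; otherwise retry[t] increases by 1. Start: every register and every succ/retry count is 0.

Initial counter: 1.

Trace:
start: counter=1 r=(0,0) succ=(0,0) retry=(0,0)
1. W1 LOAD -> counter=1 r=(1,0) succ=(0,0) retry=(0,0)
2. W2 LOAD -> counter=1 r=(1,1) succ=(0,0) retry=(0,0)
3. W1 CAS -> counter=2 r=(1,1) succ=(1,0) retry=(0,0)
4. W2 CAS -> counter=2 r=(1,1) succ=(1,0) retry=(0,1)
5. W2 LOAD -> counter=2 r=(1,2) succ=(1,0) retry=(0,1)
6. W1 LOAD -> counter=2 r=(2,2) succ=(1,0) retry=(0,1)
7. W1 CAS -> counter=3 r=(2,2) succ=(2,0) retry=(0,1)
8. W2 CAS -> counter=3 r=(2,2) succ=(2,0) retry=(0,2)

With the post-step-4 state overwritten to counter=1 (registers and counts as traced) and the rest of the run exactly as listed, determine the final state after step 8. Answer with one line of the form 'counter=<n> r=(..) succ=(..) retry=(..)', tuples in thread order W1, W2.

counter=2 r=(1,1) succ=(2,0) retry=(0,2)

state after step 4 := counter=1 r=(1,1) succ=(1,0) retry=(0,1)
5. W2 LOAD -> counter=1 r=(1,1) succ=(1,0) retry=(0,1)
6. W1 LOAD -> counter=1 r=(1,1) succ=(1,0) retry=(0,1)
7. W1 CAS -> counter=2 r=(1,1) succ=(2,0) retry=(0,1)
8. W2 CAS -> counter=2 r=(1,1) succ=(2,0) retry=(0,2)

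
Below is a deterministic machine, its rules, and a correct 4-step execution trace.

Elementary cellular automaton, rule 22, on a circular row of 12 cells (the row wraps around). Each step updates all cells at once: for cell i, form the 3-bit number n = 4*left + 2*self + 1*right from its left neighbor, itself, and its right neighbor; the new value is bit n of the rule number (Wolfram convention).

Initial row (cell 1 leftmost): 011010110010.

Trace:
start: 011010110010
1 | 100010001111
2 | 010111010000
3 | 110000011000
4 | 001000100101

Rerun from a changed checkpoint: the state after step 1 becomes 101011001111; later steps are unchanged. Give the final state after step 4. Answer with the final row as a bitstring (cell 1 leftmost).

state after step 1 := 101011001111
2 | 001000110000
3 | 011101001000
4 | 100001111100

100001111100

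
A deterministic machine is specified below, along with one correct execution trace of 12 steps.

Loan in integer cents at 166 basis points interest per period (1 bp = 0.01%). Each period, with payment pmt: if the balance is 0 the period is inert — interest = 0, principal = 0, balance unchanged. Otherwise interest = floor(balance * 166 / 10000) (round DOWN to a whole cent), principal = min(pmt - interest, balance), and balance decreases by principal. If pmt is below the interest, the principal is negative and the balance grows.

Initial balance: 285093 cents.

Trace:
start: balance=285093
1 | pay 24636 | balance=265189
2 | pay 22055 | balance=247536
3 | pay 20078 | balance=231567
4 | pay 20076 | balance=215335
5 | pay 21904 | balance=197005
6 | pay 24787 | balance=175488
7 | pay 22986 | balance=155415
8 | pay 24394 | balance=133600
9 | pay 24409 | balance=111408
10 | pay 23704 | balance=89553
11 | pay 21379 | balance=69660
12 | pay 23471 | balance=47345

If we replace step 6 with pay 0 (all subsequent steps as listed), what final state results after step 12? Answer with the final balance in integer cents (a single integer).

(re-executing from step 6 with the substitution; state before step 6: balance=197005)
6 | pay 0 | balance=200275
7 | pay 22986 | balance=180613
8 | pay 24394 | balance=159217
9 | pay 24409 | balance=137451
10 | pay 23704 | balance=116028
11 | pay 21379 | balance=96575
12 | pay 23471 | balance=74707

74707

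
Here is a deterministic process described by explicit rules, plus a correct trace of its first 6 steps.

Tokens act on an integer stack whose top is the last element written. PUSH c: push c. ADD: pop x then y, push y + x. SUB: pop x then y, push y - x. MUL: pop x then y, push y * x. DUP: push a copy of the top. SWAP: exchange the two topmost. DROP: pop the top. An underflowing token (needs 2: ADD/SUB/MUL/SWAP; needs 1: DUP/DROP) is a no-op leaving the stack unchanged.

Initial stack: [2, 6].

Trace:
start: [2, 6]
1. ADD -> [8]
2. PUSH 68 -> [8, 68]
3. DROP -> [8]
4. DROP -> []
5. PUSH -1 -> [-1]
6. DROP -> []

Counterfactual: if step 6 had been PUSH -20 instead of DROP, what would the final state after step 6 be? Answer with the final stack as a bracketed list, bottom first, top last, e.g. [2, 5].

(re-executing from step 6 with the substitution; state before step 6: [-1])
6. PUSH -20 -> [-1, -20]

[-1, -20]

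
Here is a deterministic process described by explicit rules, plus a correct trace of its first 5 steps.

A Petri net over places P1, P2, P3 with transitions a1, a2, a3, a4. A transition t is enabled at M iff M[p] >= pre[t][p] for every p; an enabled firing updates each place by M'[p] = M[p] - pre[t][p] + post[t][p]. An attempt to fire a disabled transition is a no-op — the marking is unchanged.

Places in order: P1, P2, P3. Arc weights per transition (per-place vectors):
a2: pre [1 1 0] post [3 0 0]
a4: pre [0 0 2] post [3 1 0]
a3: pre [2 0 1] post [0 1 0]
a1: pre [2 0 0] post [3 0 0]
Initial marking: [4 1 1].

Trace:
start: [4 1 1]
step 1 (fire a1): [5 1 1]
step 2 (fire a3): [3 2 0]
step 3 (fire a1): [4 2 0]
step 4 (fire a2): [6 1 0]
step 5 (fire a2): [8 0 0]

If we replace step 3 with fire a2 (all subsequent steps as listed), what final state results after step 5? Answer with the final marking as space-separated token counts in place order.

(re-executing from step 3 with the substitution; state before step 3: [3 2 0])
step 3 (fire a2): [5 1 0]
step 4 (fire a2): [7 0 0]
step 5 (fire a2): [7 0 0]

7 0 0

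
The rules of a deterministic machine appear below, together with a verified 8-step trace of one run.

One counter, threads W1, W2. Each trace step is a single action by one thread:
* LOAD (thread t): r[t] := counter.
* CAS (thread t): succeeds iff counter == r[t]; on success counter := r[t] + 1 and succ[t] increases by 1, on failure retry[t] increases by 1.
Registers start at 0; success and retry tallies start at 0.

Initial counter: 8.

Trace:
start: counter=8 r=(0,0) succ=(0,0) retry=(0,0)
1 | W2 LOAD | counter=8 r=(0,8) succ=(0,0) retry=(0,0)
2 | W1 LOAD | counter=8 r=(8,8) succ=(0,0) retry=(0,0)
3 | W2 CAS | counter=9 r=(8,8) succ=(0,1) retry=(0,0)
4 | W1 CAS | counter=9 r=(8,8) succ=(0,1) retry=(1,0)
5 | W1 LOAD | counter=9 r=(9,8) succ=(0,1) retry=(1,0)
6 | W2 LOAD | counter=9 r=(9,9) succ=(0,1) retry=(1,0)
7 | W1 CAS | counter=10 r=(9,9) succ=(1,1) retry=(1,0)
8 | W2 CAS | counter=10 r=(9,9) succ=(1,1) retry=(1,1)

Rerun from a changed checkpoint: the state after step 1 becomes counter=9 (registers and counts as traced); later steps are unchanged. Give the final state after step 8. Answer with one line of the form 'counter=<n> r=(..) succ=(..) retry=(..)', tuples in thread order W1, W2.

counter=11 r=(10,10) succ=(2,0) retry=(0,2)

state after step 1 := counter=9 r=(0,8) succ=(0,0) retry=(0,0)
2 | W1 LOAD | counter=9 r=(9,8) succ=(0,0) retry=(0,0)
3 | W2 CAS | counter=9 r=(9,8) succ=(0,0) retry=(0,1)
4 | W1 CAS | counter=10 r=(9,8) succ=(1,0) retry=(0,1)
5 | W1 LOAD | counter=10 r=(10,8) succ=(1,0) retry=(0,1)
6 | W2 LOAD | counter=10 r=(10,10) succ=(1,0) retry=(0,1)
7 | W1 CAS | counter=11 r=(10,10) succ=(2,0) retry=(0,1)
8 | W2 CAS | counter=11 r=(10,10) succ=(2,0) retry=(0,2)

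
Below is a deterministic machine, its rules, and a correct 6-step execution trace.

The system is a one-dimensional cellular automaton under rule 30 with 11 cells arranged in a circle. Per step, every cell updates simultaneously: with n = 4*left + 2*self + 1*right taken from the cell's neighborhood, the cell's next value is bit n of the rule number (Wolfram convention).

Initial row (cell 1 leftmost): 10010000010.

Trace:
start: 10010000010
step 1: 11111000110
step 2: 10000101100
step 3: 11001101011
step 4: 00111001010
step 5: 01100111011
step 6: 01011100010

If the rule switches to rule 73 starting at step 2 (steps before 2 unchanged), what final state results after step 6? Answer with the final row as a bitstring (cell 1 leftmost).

10000000110

(re-executing steps 2..6 under rule 73; state before step 2: 11111000110)
step 2: 10001010110
step 3: 00100000110
step 4: 10001110110
step 5: 00101010110
step 6: 10000000110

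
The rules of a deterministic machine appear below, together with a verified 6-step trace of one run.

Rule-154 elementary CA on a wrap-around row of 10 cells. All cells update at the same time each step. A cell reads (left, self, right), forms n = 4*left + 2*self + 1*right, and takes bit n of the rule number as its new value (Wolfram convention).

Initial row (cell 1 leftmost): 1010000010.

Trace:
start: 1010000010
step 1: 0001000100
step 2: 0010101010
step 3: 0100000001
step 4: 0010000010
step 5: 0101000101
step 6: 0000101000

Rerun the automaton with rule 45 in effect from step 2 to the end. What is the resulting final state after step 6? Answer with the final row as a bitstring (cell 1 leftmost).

0111100000

(re-executing steps 2..6 under rule 45; state before step 2: 0001000100)
step 2: 1101010101
step 3: 0011111111
step 4: 0010000000
step 5: 1010111111
step 6: 0111100000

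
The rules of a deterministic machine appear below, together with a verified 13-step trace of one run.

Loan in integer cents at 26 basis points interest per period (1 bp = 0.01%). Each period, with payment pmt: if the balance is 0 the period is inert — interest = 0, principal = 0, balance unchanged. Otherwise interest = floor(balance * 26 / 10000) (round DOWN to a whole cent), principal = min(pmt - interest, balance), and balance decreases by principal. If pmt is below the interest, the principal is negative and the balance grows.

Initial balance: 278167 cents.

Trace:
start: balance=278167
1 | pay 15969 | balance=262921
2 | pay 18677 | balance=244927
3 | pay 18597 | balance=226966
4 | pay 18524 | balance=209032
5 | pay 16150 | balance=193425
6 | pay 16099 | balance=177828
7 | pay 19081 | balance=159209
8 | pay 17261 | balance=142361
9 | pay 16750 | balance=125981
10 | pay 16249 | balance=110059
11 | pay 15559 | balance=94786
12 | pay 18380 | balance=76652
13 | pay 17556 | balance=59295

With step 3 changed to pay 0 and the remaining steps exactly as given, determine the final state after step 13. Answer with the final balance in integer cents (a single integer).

78380

(re-executing from step 3 with the substitution; state before step 3: balance=244927)
3 | pay 0 | balance=245563
4 | pay 18524 | balance=227677
5 | pay 16150 | balance=212118
6 | pay 16099 | balance=196570
7 | pay 19081 | balance=178000
8 | pay 17261 | balance=161201
9 | pay 16750 | balance=144870
10 | pay 16249 | balance=128997
11 | pay 15559 | balance=113773
12 | pay 18380 | balance=95688
13 | pay 17556 | balance=78380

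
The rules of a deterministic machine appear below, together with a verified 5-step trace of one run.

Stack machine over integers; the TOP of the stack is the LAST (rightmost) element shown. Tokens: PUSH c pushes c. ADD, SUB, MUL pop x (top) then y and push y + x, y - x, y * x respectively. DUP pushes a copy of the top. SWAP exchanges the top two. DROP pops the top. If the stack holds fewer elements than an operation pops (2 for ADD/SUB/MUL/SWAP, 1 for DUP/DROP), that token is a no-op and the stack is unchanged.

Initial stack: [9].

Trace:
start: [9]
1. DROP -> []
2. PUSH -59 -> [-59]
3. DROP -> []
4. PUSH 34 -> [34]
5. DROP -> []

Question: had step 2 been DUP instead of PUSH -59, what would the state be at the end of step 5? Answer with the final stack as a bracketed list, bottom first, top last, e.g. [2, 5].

[]

(re-executing from step 2 with the substitution; state before step 2: [])
2. DUP -> []
3. DROP -> []
4. PUSH 34 -> [34]
5. DROP -> []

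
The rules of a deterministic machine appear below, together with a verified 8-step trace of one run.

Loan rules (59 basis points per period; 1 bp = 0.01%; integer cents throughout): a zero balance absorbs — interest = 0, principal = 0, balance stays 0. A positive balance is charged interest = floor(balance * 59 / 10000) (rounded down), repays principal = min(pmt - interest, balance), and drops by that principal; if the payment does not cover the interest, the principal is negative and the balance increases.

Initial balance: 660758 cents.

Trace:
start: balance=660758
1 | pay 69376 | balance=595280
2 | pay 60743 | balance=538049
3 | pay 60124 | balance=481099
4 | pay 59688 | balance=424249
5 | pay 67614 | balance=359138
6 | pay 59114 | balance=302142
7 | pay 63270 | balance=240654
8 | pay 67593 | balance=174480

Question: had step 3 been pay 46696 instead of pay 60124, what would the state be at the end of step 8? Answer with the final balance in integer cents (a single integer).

(re-executing from step 3 with the substitution; state before step 3: balance=538049)
3 | pay 46696 | balance=494527
4 | pay 59688 | balance=437756
5 | pay 67614 | balance=372724
6 | pay 59114 | balance=315809
7 | pay 63270 | balance=254402
8 | pay 67593 | balance=188309

188309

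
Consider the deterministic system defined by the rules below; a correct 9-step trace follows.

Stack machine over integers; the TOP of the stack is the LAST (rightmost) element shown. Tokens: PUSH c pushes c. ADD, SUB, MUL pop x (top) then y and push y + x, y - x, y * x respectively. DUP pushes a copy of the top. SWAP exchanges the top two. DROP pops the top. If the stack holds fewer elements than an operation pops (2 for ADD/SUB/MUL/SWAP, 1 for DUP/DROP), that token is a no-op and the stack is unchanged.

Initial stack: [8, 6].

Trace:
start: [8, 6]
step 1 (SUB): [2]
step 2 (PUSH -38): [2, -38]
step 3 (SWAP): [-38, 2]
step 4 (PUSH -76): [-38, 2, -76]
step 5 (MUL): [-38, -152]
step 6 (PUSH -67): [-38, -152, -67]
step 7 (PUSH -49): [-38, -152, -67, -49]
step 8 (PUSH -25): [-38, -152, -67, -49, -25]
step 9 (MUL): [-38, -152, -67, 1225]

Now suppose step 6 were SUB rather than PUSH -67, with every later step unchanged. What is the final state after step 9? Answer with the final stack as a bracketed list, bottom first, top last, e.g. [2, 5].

[114, 1225]

(re-executing from step 6 with the substitution; state before step 6: [-38, -152])
step 6 (SUB): [114]
step 7 (PUSH -49): [114, -49]
step 8 (PUSH -25): [114, -49, -25]
step 9 (MUL): [114, 1225]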